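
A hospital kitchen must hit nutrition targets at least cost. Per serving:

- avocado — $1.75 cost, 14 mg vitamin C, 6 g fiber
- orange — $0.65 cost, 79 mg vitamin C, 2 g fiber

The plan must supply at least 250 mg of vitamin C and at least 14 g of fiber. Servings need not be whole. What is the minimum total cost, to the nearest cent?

An LP optimum is at a vertex; with two nutrient constraints at most two foods are used. Check each candidate.
avocado only: max(250/14, 14/6) = 17.86 servings → $31.25.
orange only: max(250/79, 14/2) = 7 servings → $4.55.
avocado + orange with both tight: 1.359 servings and 2.924 servings → $4.28.
So the least-cost plan costs $4.28.

$4.28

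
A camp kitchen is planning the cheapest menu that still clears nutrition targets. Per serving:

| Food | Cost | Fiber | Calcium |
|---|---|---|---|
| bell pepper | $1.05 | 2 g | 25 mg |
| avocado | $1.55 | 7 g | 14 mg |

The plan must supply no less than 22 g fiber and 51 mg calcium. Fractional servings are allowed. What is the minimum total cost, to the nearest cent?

bell pepper only: max(22/2, 51/25) = 11 servings → $11.55.
avocado only: max(22/7, 51/14) = 3.643 servings → $5.65.
bell pepper + avocado with both tight: 0.3333 servings and 3.048 servings → $5.07.
Cheapest feasible corner: $5.07.

$5.07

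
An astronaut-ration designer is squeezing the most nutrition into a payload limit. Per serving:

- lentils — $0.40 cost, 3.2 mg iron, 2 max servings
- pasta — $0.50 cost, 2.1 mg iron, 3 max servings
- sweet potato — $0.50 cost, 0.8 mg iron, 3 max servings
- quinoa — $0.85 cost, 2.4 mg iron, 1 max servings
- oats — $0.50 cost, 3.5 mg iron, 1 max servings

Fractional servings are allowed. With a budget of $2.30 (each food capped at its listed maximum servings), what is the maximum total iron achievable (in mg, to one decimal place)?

Iron per dollar: lentils 8, oats 7, pasta 4.2, quinoa 2.824, sweet potato 1.6.
Take 2 servings of lentils: spends $0.80, +6.4 mg iron (running total 6.4 mg).
Take 1 serving of oats: spends $0.50, +3.5 mg iron (running total 9.9 mg).
Take 2 servings of pasta: spends $1.00, +4.2 mg iron (running total 14.1 mg).
Filling greedily by iron-per-dollar is optimal for one linear limit, giving 14.1 mg.

14.1 mg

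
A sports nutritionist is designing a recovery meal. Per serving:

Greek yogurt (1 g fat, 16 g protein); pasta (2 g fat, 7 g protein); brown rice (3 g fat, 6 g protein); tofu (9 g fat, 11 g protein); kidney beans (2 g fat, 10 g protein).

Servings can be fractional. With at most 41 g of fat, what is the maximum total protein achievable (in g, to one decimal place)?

Protein per g fat: Greek yogurt 16, kidney beans 5, pasta 3.5, brown rice 2, tofu 1.222.
With no serving limits, spend the whole fat allowance on Greek yogurt: 41 g / 1 g × 16 g = 656.0 g.

656.0 g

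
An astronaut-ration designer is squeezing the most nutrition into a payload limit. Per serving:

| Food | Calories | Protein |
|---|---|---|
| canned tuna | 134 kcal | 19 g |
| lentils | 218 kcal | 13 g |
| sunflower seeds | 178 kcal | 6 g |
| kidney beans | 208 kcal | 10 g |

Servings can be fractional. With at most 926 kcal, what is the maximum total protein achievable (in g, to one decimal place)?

131.3 g

Protein per kcal: canned tuna 0.1418, lentils 0.05963, kidney beans 0.04808, sunflower seeds 0.03371.
With no serving limits, spend the whole calories allowance on canned tuna: 926 kcal / 134 kcal × 19 g = 131.3 g.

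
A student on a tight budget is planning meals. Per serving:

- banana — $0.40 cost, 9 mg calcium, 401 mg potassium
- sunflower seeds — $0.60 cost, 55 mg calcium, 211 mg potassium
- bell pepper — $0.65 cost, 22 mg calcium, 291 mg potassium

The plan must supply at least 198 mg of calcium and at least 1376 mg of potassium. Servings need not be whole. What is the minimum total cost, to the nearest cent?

$2.67

At the optimum either one food covers both requirements or two foods hit both targets exactly; no other combination can be cheaper.
banana only: max(198/9, 1376/401) = 22 servings → $8.80.
sunflower seeds only: max(198/55, 1376/211) = 6.521 servings → $3.91.
bell pepper only: max(198/22, 1376/291) = 9 servings → $5.85.
banana + sunflower seeds with both tight: 1.682 servings and 3.325 servings → $2.67.
banana + bell pepper: intersection lies outside the first quadrant.
sunflower seeds + bell pepper with both tight: 2.407 servings and 2.984 servings → $3.38.
So the least-cost plan costs $2.67.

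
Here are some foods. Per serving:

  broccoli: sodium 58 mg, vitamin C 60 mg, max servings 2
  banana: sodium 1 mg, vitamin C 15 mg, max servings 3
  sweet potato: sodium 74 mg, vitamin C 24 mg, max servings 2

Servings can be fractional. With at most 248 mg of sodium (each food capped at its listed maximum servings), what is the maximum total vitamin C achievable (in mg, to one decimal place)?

Vitamin C per mg sodium: banana 15, broccoli 1.034, sweet potato 0.3243.
Take 3 servings of banana: uses 3 mg sodium, +45.0 mg vitamin C (running total 45.0 mg).
Take 2 servings of broccoli: uses 116 mg sodium, +120.0 mg vitamin C (running total 165.0 mg).
Take 1.743 servings of sweet potato: uses 129 mg sodium, +41.8 mg vitamin C (running total 206.8 mg).
Greedy by best ratio exhausts the sodium allowance optimally: 206.8 mg.

206.8 mg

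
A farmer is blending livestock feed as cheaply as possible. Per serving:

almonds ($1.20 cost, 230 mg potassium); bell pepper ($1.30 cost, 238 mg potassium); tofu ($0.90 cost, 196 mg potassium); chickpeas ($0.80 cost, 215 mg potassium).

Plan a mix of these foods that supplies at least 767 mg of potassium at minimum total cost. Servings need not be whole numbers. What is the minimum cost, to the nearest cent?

Cost per mg of potassium: chickpeas $0.0037, tofu $0.0046, almonds $0.0052, bell pepper $0.0055.
With no serving limits, use only chickpeas: 767 mg / 215 mg = 3.567 servings × $0.80 = $2.85.

$2.85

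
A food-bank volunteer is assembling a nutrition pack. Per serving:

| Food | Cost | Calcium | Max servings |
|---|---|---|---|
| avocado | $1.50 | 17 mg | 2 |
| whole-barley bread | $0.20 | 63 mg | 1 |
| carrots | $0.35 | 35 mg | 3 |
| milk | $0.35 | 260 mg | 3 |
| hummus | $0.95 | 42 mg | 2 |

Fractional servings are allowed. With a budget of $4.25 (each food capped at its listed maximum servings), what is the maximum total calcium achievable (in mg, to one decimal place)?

Calcium per dollar: milk 742.9, whole-barley bread 315, carrots 100, hummus 44.21, avocado 11.33.
Take 3 servings of milk: spends $1.05, +780.0 mg calcium (running total 780.0 mg).
Take 1 serving of whole-barley bread: spends $0.20, +63.0 mg calcium (running total 843.0 mg).
Take 3 servings of carrots: spends $1.05, +105.0 mg calcium (running total 948.0 mg).
Take 2 servings of hummus: spends $1.90, +84.0 mg calcium (running total 1032.0 mg).
Take 0.03333 servings of avocado: spends $0.05, +0.6 mg calcium (running total 1032.6 mg).
Greedy by best ratio exhausts the cost allowance optimally: 1032.6 mg.

1032.6 mg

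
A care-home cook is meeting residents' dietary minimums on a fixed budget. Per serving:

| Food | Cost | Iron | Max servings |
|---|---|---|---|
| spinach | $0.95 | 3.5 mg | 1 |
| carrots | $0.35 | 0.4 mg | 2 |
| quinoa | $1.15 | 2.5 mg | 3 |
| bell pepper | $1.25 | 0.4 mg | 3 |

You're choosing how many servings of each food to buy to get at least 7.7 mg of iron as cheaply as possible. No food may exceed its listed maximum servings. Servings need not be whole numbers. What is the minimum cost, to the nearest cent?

$2.88

Cost per mg of iron: spinach $0.2714, quinoa $0.4600, carrots $0.8750, bell pepper $3.1250.
Take 1 serving of spinach: +3.5 mg iron for $0.95 (total $0.95, still need 4.2 mg).
Take 1.68 servings of quinoa: +4.2 mg iron for $1.93 (total $2.88, still need 0.0 mg).
Greedy by cheapest-per-mg is optimal for a single linear constraint, so the minimum cost is $2.88.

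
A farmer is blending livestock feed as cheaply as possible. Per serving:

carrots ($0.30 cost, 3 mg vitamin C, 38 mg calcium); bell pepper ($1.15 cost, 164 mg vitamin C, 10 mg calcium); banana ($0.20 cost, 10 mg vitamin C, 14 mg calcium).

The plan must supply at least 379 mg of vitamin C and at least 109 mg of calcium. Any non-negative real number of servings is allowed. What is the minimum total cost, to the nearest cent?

$3.29

Minimising a linear cost over {vitamin C ≥ 379, calcium ≥ 109, servings ≥ 0} — the optimum is at a vertex, using one or two foods.
carrots only: max(379/3, 109/38) = 126.3 servings → $37.90.
bell pepper only: max(379/164, 109/10) = 10.9 servings → $12.54.
banana only: max(379/10, 109/14) = 37.9 servings → $7.58.
carrots + bell pepper with both tight: 2.271 servings and 2.269 servings → $3.29.
carrots + banana with both targets exact would need a negative amount; discard.
bell pepper + banana with both tight: 1.92 servings and 6.414 servings → $3.49.
So the least-cost plan costs $3.29.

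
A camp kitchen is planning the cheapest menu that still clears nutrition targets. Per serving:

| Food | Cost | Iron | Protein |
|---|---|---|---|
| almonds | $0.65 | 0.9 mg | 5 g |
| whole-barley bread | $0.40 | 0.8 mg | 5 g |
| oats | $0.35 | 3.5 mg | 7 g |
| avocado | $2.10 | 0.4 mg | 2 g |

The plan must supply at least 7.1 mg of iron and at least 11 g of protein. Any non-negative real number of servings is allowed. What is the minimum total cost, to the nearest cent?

$0.71

Check every corner: each single food scaled to meet both minima, and each pair solved so both constraints bind.
almonds only: max(7.1/0.9, 11/5) = 7.889 servings → $5.13.
whole-barley bread only: max(7.1/0.8, 11/5) = 8.875 servings → $3.55.
oats only: max(7.1/3.5, 11/7) = 2.029 servings → $0.71.
avocado only: max(7.1/0.4, 11/2) = 17.75 servings → $37.27.
almonds + whole-barley bread: intersection lies outside the first quadrant.
almonds + oats: intersection lies outside the first quadrant.
almonds + avocado: the both-tight solution has a negative serving — not a feasible corner.
whole-barley bread + oats: intersection lies outside the first quadrant.
whole-barley bread + avocado with both targets exact would need a negative amount; discard.
oats + avocado with both targets exact would need a negative amount; discard.
So the least-cost plan costs $0.71.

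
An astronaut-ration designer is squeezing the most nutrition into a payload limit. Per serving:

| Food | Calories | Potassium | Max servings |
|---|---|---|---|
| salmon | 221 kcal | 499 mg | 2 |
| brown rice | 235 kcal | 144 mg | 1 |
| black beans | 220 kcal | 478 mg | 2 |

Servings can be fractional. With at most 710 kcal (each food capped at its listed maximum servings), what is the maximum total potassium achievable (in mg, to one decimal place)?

1580.3 mg

Potassium per kcal: salmon 2.258, black beans 2.173, brown rice 0.6128.
Take 2 servings of salmon: uses 442 kcal, +998.0 mg potassium (running total 998.0 mg).
Take 1.218 servings of black beans: uses 268 kcal, +582.3 mg potassium (running total 1580.3 mg).
Filling greedily by potassium-per-kcal is optimal for one linear limit, giving 1580.3 mg.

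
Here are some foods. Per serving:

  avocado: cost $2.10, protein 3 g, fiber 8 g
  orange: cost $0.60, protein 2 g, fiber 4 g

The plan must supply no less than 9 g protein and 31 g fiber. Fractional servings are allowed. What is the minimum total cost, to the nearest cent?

$4.65

avocado only: max(9/3, 31/8) = 3.875 servings → $8.14.
orange only: max(9/2, 31/4) = 7.75 servings → $4.65.
avocado + orange: the both-tight solution has a negative serving — not a feasible corner.
Cheapest feasible corner: $4.65.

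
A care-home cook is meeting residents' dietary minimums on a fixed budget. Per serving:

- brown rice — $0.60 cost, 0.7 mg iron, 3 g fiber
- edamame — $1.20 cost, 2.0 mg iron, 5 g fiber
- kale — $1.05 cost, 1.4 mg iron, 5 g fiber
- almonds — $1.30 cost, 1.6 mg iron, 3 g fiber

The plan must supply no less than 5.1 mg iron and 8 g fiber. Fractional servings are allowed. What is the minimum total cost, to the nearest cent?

$3.06

With two linear requirements the optimum uses one or two foods; enumerate the corners.
brown rice only: max(5.1/0.7, 8/3) = 7.286 servings → $4.37.
edamame only: max(5.1/2.0, 8/5) = 2.55 servings → $3.06.
kale only: max(5.1/1.4, 8/5) = 3.643 servings → $3.83.
almonds only: max(5.1/1.6, 8/3) = 3.188 servings → $4.14.
brown rice + edamame with both targets exact would need a negative amount; discard.
brown rice + kale: the both-tight solution has a negative serving — not a feasible corner.
brown rice + almonds: the both-tight solution has a negative serving — not a feasible corner.
edamame + kale with both targets exact would need a negative amount; discard.
edamame + almonds: intersection lies outside the first quadrant.
kale + almonds with both targets exact would need a negative amount; discard.
The minimum over all feasible corners is $3.06.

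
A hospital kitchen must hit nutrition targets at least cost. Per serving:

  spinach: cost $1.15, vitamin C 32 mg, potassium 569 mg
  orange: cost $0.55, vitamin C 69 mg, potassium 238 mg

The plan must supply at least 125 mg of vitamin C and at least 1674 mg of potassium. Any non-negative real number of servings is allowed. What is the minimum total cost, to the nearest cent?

spinach only: max(125/32, 1674/569) = 3.906 servings → $4.49.
orange only: max(125/69, 1674/238) = 7.034 servings → $3.87.
spinach + orange with both tight: 2.71 servings and 0.5548 servings → $3.42.
Cheapest feasible corner: $3.42.

$3.42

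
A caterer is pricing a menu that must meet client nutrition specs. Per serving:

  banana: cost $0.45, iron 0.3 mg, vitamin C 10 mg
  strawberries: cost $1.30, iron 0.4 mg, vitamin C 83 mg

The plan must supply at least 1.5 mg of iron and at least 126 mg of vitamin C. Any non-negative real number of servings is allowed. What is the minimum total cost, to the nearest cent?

Minimising a linear cost over {iron ≥ 1.5, vitamin C ≥ 126, servings ≥ 0} — the optimum is at a vertex, using one or two foods.
banana only: max(1.5/0.3, 126/10) = 12.6 servings → $5.67.
strawberries only: max(1.5/0.4, 126/83) = 3.75 servings → $4.88.
banana + strawberries with both tight: 3.545 servings and 1.091 servings → $3.01.
The minimum over all feasible corners is $3.01.

$3.01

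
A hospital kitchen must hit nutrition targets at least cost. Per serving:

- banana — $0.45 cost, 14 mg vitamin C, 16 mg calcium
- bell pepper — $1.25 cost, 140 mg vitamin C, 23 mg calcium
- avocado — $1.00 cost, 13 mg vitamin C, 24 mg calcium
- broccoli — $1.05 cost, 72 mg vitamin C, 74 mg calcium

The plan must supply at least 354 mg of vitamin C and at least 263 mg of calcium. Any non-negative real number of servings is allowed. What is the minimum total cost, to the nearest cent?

Compare the cost at each extreme point of the feasible region.
banana only: max(354/14, 263/16) = 25.29 servings → $11.38.
bell pepper only: max(354/140, 263/23) = 11.43 servings → $14.29.
avocado only: max(354/13, 263/24) = 27.23 servings → $27.23.
broccoli only: max(354/72, 263/74) = 4.917 servings → $5.16.
banana + bell pepper with both tight: 14.95 servings and 1.033 servings → $8.02.
banana + avocado: the both-tight solution has a negative serving — not a feasible corner.
banana + broccoli: the both-tight solution has a negative serving — not a feasible corner.
bell pepper + avocado with both tight: 1.659 servings and 9.369 servings → $11.44.
bell pepper + broccoli with both tight: 0.8341 servings and 3.295 servings → $4.50.
avocado + broccoli: the both-tight solution has a negative serving — not a feasible corner.
Cheapest feasible corner: $4.50.

$4.50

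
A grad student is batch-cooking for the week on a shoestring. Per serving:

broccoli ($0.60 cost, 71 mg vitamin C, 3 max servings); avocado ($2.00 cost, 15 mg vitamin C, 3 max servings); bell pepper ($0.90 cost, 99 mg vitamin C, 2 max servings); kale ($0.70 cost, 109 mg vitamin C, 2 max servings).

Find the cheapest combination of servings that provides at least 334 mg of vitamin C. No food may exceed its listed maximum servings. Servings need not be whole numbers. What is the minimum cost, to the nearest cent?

$2.38

Cost per mg of vitamin C: kale $0.0064, broccoli $0.0085, bell pepper $0.0091, avocado $0.1333.
Take 2 servings of kale: +218.0 mg vitamin C for $1.40 (total $1.40, still need 116.0 mg).
Take 1.634 servings of broccoli: +116.0 mg vitamin C for $0.98 (total $2.38, still need 0.0 mg).
Greedy by cheapest-per-mg is optimal for a single linear constraint, so the minimum cost is $2.38.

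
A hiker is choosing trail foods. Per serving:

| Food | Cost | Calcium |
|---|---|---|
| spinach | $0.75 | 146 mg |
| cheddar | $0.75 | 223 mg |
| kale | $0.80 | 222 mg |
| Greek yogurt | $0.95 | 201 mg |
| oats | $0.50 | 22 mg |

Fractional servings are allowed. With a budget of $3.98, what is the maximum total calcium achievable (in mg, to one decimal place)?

Calcium per dollar: cheddar 297.3, kale 277.5, Greek yogurt 211.6, spinach 194.7, oats 44.
With no serving limits, spend the whole cost allowance on cheddar: $3.98 / $0.75 × 223 mg = 1183.4 mg.

1183.4 mg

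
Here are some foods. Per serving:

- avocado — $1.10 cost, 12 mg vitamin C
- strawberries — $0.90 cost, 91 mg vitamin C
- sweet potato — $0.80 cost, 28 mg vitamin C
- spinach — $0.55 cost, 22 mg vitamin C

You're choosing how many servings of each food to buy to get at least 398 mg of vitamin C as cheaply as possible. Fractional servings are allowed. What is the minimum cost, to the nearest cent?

$3.94

Cost per mg of vitamin C: strawberries $0.0099, spinach $0.0250, sweet potato $0.0286, avocado $0.0917.
With no serving limits, use only strawberries: 398 mg / 91 mg = 4.374 servings × $0.90 = $3.94.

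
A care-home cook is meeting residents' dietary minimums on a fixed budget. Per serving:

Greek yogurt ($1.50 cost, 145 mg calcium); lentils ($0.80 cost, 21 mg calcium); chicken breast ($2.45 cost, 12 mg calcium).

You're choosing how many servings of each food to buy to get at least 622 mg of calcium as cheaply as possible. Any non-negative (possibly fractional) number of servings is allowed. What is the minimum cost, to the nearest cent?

Cost per mg of calcium: Greek yogurt $0.0103, lentils $0.0381, chicken breast $0.2042.
With no serving limits, use only Greek yogurt: 622 mg / 145 mg = 4.29 servings × $1.50 = $6.43.

$6.43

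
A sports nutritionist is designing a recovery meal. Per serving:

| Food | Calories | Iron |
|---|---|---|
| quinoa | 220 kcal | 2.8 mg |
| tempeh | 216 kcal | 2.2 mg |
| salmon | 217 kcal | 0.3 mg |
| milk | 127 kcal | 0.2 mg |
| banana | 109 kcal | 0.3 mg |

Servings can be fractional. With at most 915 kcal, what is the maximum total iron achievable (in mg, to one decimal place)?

11.6 mg

Iron per kcal: quinoa 0.01273, tempeh 0.01019, banana 0.002752, milk 0.001575, salmon 0.001382.
With no serving limits, spend the whole calories allowance on quinoa: 915 kcal / 220 kcal × 2.8 mg = 11.6 mg.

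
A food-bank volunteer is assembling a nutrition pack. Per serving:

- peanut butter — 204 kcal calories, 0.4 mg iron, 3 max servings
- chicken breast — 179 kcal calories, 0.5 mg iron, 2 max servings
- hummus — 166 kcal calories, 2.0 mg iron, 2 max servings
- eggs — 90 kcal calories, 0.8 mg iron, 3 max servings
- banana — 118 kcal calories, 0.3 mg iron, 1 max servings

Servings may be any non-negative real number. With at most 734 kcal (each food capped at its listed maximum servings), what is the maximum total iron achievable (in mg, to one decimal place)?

6.8 mg

Iron per kcal: hummus 0.01205, eggs 0.008889, chicken breast 0.002793, banana 0.002542, peanut butter 0.001961.
Take 2 servings of hummus: uses 332 kcal, +4.0 mg iron (running total 4.0 mg).
Take 3 servings of eggs: uses 270 kcal, +2.4 mg iron (running total 6.4 mg).
Take 0.7374 servings of chicken breast: uses 132 kcal, +0.4 mg iron (running total 6.8 mg).
Filling greedily by iron-per-kcal is optimal for one linear limit, giving 6.8 mg.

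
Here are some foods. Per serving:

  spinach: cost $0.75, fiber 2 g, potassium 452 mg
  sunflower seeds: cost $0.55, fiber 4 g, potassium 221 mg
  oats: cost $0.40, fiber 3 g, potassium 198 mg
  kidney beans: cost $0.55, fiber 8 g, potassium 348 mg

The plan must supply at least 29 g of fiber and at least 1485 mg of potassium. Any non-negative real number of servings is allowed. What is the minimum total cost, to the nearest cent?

$2.35

With two linear requirements the optimum uses one or two foods; enumerate the corners.
spinach only: max(29/2, 1485/452) = 14.5 servings → $10.88.
sunflower seeds only: max(29/4, 1485/221) = 7.25 servings → $3.99.
oats only: max(29/3, 1485/198) = 9.667 servings → $3.87.
kidney beans only: max(29/8, 1485/348) = 4.267 servings → $2.35.
spinach + sunflower seeds: the both-tight solution has a negative serving — not a feasible corner.
spinach + oats: intersection lies outside the first quadrant.
spinach + kidney beans with both tight: 0.6123 servings and 3.472 servings → $2.37.
sunflower seeds + oats: the both-tight solution has a negative serving — not a feasible corner.
sunflower seeds + kidney beans with both tight: 4.755 servings and 1.247 servings → $3.30.
oats + kidney beans with both tight: 3.311 servings and 2.383 servings → $2.64.
The minimum over all feasible corners is $2.35.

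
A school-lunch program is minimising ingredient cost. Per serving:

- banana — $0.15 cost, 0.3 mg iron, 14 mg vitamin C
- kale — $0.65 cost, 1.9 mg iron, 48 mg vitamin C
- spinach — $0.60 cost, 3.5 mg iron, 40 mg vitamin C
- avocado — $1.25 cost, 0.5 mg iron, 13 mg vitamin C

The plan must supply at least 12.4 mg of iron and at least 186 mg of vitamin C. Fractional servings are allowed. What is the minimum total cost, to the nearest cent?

This is a tiny linear program; its minimum lies at a vertex of the feasible set. List the vertices and price them.
banana only: max(12.4/0.3, 186/14) = 41.33 servings → $6.20.
kale only: max(12.4/1.9, 186/48) = 6.526 servings → $4.24.
spinach only: max(12.4/3.5, 186/40) = 4.65 servings → $2.79.
avocado only: max(12.4/0.5, 186/13) = 24.8 servings → $31.00.
banana + kale with both targets exact would need a negative amount; discard.
banana + spinach with both tight: 4.189 servings and 3.184 servings → $2.54.
banana + avocado: the both-tight solution has a negative serving — not a feasible corner.
kale + spinach with both tight: 1.685 servings and 2.628 servings → $2.67.
kale + avocado with both targets exact would need a negative amount; discard.
spinach + avocado with both tight: 2.675 servings and 6.078 servings → $9.20.
So the least-cost plan costs $2.54.

$2.54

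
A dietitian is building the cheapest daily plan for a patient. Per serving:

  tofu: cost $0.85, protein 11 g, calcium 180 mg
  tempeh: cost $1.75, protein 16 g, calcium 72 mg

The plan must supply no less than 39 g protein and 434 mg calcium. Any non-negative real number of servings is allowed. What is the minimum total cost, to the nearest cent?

$3.01

For a min-cost LP with two ≥-constraints, a basic feasible solution has at most two positive variables.
tofu only: max(39/11, 434/180) = 3.545 servings → $3.01.
tempeh only: max(39/16, 434/72) = 6.028 servings → $10.55.
tofu + tempeh with both tight: 1.981 servings and 1.076 servings → $3.57.
Cheapest feasible corner: $3.01.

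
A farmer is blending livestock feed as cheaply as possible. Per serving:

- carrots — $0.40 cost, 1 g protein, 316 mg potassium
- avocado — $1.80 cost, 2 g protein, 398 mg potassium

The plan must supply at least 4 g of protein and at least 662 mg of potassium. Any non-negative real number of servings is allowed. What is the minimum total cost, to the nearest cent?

carrots only: max(4/1, 662/316) = 4 servings → $1.60.
avocado only: max(4/2, 662/398) = 2 servings → $3.60.
carrots + avocado with both targets exact would need a negative amount; discard.
The minimum over all feasible corners is $1.60.

$1.60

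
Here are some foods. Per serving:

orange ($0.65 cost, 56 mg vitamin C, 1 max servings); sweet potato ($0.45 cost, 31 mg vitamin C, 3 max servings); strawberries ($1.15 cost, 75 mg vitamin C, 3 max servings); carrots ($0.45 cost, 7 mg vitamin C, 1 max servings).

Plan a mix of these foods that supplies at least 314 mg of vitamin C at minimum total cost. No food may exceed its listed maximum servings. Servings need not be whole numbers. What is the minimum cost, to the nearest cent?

$4.53

Cost per mg of vitamin C: orange $0.0116, sweet potato $0.0145, strawberries $0.0153, carrots $0.0643.
Take 1 serving of orange: +56.0 mg vitamin C for $0.65 (total $0.65, still need 258.0 mg).
Take 3 servings of sweet potato: +93.0 mg vitamin C for $1.35 (total $2.00, still need 165.0 mg).
Take 2.2 servings of strawberries: +165.0 mg vitamin C for $2.53 (total $4.53, still need 0.0 mg).
Filling from the cheapest source first is optimal under one linear minimum: $4.53.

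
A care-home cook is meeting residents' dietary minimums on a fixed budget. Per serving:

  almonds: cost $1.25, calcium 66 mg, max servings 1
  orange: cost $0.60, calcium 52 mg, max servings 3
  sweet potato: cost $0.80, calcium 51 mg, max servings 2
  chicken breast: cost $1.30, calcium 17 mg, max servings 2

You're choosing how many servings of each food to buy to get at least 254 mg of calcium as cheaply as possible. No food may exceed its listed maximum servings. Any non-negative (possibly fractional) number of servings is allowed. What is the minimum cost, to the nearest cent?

Cost per mg of calcium: orange $0.0115, sweet potato $0.0157, almonds $0.0189, chicken breast $0.0765.
Take 3 servings of orange: +156.0 mg calcium for $1.80 (total $1.80, still need 98.0 mg).
Take 1.922 servings of sweet potato: +98.0 mg calcium for $1.54 (total $3.34, still need 0.0 mg).
Filling from the cheapest source first is optimal under one linear minimum: $3.34.

$3.34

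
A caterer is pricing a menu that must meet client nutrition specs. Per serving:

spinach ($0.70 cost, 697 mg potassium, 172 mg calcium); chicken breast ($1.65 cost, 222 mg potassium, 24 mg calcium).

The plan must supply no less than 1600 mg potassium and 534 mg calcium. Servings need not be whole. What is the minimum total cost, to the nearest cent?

An LP optimum is at a vertex; with two nutrient constraints at most two foods are used. Check each candidate.
spinach only: max(1600/697, 534/172) = 3.105 servings → $2.17.
chicken breast only: max(1600/222, 534/24) = 22.25 servings → $36.71.
spinach + chicken breast with both targets exact would need a negative amount; discard.
So the least-cost plan costs $2.17.

$2.17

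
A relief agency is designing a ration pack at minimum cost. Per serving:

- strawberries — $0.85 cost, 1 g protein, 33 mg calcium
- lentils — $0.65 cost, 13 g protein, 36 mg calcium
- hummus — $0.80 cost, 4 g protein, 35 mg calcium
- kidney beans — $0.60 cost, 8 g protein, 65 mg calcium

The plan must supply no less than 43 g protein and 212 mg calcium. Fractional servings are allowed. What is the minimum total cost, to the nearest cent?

strawberries only: max(43/1, 212/33) = 43 servings → $36.55.
lentils only: max(43/13, 212/36) = 5.889 servings → $3.83.
hummus only: max(43/4, 212/35) = 10.75 servings → $8.60.
kidney beans only: max(43/8, 212/65) = 5.375 servings → $3.23.
strawberries + lentils with both tight: 3.074 servings and 3.071 servings → $4.61.
strawberries + hummus: the both-tight solution has a negative serving — not a feasible corner.
strawberries + kidney beans: the both-tight solution has a negative serving — not a feasible corner.
lentils + hummus with both tight: 2.113 servings and 3.884 servings → $4.48.
lentils + kidney beans with both tight: 1.973 servings and 2.169 servings → $2.58.
hummus + kidney beans: intersection lies outside the first quadrant.
Cheapest feasible corner: $2.58.

$2.58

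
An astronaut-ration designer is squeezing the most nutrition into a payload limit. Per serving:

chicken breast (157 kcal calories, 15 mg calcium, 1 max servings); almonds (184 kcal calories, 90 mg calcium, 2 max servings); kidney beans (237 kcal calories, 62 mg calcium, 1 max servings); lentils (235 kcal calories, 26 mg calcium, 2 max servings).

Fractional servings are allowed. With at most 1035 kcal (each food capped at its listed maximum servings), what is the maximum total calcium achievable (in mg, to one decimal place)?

Calcium per kcal: almonds 0.4891, kidney beans 0.2616, lentils 0.1106, chicken breast 0.09554.
Take 2 servings of almonds: uses 368 kcal, +180.0 mg calcium (running total 180.0 mg).
Take 1 serving of kidney beans: uses 237 kcal, +62.0 mg calcium (running total 242.0 mg).
Take 1.83 servings of lentils: uses 430 kcal, +47.6 mg calcium (running total 289.6 mg).
Filling greedily by calcium-per-kcal is optimal for one linear limit, giving 289.6 mg.

289.6 mg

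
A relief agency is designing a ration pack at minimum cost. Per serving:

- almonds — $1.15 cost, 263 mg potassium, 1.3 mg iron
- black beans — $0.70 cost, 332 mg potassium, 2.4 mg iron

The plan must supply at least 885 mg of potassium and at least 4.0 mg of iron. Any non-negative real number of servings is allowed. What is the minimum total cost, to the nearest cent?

$1.87

almonds only: max(885/263, 4.0/1.3) = 3.365 servings → $3.87.
black beans only: max(885/332, 4.0/2.4) = 2.666 servings → $1.87.
almonds + black beans with both targets exact would need a negative amount; discard.
The minimum over all feasible corners is $1.87.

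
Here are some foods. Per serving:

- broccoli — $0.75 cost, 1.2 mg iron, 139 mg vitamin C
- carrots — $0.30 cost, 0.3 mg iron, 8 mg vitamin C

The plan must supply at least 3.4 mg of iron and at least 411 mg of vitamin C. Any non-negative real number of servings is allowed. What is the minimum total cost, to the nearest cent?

$2.22

Compare the cost at each extreme point of the feasible region.
broccoli only: max(3.4/1.2, 411/139) = 2.957 servings → $2.22.
carrots only: max(3.4/0.3, 411/8) = 51.38 servings → $15.41.
broccoli + carrots with both targets exact would need a negative amount; discard.
The minimum over all feasible corners is $2.22.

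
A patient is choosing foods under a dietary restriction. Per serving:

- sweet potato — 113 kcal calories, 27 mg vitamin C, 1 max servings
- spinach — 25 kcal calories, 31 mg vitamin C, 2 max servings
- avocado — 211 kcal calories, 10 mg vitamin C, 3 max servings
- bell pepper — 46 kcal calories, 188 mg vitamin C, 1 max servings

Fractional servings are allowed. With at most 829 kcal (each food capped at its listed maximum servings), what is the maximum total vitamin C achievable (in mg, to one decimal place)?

306.4 mg

Vitamin C per kcal: bell pepper 4.087, spinach 1.24, sweet potato 0.2389, avocado 0.04739.
Take 1 serving of bell pepper: uses 46 kcal, +188.0 mg vitamin C (running total 188.0 mg).
Take 2 servings of spinach: uses 50 kcal, +62.0 mg vitamin C (running total 250.0 mg).
Take 1 serving of sweet potato: uses 113 kcal, +27.0 mg vitamin C (running total 277.0 mg).
Take 2.938 servings of avocado: uses 620 kcal, +29.4 mg vitamin C (running total 306.4 mg).
Filling greedily by vitamin C-per-kcal is optimal for one linear limit, giving 306.4 mg.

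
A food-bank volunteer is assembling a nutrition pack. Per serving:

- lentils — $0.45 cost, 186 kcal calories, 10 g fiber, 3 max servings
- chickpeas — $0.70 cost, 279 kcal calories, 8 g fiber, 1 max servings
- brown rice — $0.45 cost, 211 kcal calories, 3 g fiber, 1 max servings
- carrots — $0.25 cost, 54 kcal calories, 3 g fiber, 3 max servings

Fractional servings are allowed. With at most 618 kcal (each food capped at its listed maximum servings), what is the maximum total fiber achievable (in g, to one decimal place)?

Fiber per kcal: carrots 0.05556, lentils 0.05376, chickpeas 0.02867, brown rice 0.01422.
Take 3 servings of carrots: uses 162 kcal, +9.0 g fiber (running total 9.0 g).
Take 2.452 servings of lentils: uses 456 kcal, +24.5 g fiber (running total 33.5 g).
Filling greedily by fiber-per-kcal is optimal for one linear limit, giving 33.5 g.

33.5 g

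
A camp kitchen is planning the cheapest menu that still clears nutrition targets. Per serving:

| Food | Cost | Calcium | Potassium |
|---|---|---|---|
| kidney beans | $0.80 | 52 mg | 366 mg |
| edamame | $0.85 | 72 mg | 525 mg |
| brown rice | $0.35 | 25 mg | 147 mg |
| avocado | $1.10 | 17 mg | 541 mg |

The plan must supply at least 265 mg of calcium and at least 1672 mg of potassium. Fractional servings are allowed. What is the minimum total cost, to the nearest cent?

$3.13

An LP optimum is at a vertex; with two nutrient constraints at most two foods are used. Check each candidate.
kidney beans only: max(265/52, 1672/366) = 5.096 servings → $4.08.
edamame only: max(265/72, 1672/525) = 3.681 servings → $3.13.
brown rice only: max(265/25, 1672/147) = 11.37 servings → $3.98.
avocado only: max(265/17, 1672/541) = 15.59 servings → $17.15.
kidney beans + edamame: the both-tight solution has a negative serving — not a feasible corner.
kidney beans + brown rice with both tight: 1.889 servings and 6.671 servings → $3.85.
kidney beans + avocado: the both-tight solution has a negative serving — not a feasible corner.
edamame + brown rice with both tight: 1.12 servings and 7.375 servings → $3.53.
edamame + avocado with both targets exact would need a negative amount; discard.
brown rice + avocado with both tight: 10.42 servings and 0.258 servings → $3.93.
Cheapest feasible corner: $3.13.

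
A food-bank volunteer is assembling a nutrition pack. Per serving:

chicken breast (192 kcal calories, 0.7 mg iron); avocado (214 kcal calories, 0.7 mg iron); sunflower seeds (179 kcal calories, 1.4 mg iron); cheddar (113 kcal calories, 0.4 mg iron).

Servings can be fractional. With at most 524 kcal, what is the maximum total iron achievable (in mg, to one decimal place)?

4.1 mg

Iron per kcal: sunflower seeds 0.007821, chicken breast 0.003646, cheddar 0.00354, avocado 0.003271.
With no serving limits, spend the whole calories allowance on sunflower seeds: 524 kcal / 179 kcal × 1.4 mg = 4.1 mg.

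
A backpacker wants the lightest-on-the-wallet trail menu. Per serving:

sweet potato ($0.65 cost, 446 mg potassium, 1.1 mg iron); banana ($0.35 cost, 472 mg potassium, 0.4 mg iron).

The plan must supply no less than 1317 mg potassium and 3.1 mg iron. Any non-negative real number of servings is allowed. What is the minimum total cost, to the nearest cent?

sweet potato only: max(1317/446, 3.1/1.1) = 2.953 servings → $1.92.
banana only: max(1317/472, 3.1/0.4) = 7.75 servings → $2.71.
sweet potato + banana with both tight: 2.748 servings and 0.194 servings → $1.85.
Cheapest feasible corner: $1.85.

$1.85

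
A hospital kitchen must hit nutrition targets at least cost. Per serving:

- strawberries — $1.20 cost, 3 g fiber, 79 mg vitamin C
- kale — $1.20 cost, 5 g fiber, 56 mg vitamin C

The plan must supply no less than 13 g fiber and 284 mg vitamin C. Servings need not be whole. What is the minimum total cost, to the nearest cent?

An LP optimum is at a vertex; with two nutrient constraints at most two foods are used. Check each candidate.
strawberries only: max(13/3, 284/79) = 4.333 servings → $5.20.
kale only: max(13/5, 284/56) = 5.071 servings → $6.09.
strawberries + kale with both tight: 3.048 servings and 0.7709 servings → $4.58.
So the least-cost plan costs $4.58.

$4.58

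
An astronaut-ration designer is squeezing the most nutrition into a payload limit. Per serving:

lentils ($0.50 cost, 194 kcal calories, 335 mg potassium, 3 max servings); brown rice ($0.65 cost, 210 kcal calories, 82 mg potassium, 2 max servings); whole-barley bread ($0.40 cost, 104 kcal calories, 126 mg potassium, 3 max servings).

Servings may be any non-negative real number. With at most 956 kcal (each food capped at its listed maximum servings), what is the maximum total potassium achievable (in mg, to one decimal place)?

1407.2 mg

Potassium per kcal: lentils 1.727, whole-barley bread 1.212, brown rice 0.3905.
Take 3 servings of lentils: uses 582 kcal, +1005.0 mg potassium (running total 1005.0 mg).
Take 3 servings of whole-barley bread: uses 312 kcal, +378.0 mg potassium (running total 1383.0 mg).
Take 0.2952 servings of brown rice: uses 62 kcal, +24.2 mg potassium (running total 1407.2 mg).
Filling greedily by potassium-per-kcal is optimal for one linear limit, giving 1407.2 mg.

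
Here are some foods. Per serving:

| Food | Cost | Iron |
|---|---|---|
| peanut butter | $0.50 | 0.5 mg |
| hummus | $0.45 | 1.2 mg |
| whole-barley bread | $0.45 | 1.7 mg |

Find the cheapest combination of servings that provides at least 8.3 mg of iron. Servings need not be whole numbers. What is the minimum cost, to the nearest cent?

Cost per mg of iron: whole-barley bread $0.2647, hummus $0.3750, peanut butter $1.0000.
With no serving limits, use only whole-barley bread: 8.3 mg / 1.7 mg = 4.882 servings × $0.45 = $2.20.

$2.20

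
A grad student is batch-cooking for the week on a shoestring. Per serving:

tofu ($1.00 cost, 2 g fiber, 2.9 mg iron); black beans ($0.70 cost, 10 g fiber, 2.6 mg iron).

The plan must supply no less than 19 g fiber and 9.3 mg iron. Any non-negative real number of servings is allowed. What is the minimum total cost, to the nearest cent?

tofu only: max(19/2, 9.3/2.9) = 9.5 servings → $9.50.
black beans only: max(19/10, 9.3/2.6) = 3.577 servings → $2.50.
tofu + black beans with both tight: 1.832 servings and 1.534 servings → $2.91.
The minimum over all feasible corners is $2.50.

$2.50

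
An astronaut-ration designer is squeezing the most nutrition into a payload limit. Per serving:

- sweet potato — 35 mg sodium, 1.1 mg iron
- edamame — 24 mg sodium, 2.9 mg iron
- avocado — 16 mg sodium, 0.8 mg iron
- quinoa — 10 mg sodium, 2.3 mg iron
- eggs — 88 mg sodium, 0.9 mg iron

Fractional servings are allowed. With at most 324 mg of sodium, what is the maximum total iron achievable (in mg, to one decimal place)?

74.5 mg

Iron per mg sodium: quinoa 0.23, edamame 0.1208, avocado 0.05, sweet potato 0.03143, eggs 0.01023.
With no serving limits, spend the whole sodium allowance on quinoa: 324 mg / 10 mg × 2.3 mg = 74.5 mg.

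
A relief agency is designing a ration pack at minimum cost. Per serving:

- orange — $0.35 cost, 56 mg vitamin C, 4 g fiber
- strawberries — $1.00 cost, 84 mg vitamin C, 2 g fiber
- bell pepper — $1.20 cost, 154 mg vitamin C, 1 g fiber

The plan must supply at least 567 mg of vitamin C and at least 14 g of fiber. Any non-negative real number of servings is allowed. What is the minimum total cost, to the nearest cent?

An LP optimum is at a vertex; with two nutrient constraints at most two foods are used. Check each candidate.
orange only: max(567/56, 14/4) = 10.12 servings → $3.54.
strawberries only: max(567/84, 14/2) = 7 servings → $7.00.
bell pepper only: max(567/154, 14/1) = 14 servings → $16.80.
orange + strawberries with both tight: 0.1875 servings and 6.625 servings → $6.69.
orange + bell pepper with both tight: 2.837 servings and 2.65 servings → $4.17.
strawberries + bell pepper: the both-tight solution has a negative serving — not a feasible corner.
The minimum over all feasible corners is $3.54.

$3.54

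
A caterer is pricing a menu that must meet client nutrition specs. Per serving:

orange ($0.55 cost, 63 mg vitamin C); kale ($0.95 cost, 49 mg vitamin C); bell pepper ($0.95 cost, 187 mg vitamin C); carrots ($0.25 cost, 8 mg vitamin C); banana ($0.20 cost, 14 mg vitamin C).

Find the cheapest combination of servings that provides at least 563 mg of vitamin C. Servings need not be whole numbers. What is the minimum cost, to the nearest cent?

Cost per mg of vitamin C: bell pepper $0.0051, orange $0.0087, banana $0.0143, kale $0.0194, carrots $0.0312.
With no serving limits, use only bell pepper: 563 mg / 187 mg = 3.011 servings × $0.95 = $2.86.

$2.86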